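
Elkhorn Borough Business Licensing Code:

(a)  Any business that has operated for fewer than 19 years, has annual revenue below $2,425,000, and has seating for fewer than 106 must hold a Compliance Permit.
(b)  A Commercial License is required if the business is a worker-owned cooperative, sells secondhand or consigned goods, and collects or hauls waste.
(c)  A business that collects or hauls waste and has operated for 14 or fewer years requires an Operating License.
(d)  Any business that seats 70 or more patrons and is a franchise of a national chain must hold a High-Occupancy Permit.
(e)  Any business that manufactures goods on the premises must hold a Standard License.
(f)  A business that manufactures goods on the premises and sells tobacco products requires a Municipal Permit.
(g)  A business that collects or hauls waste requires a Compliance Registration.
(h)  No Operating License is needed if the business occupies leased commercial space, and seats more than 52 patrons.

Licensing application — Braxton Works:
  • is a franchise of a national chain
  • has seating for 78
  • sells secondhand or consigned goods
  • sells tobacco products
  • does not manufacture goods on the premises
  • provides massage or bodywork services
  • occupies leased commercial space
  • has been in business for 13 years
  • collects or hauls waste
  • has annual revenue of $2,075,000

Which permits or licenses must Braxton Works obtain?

Compliance Permit, Compliance Registration, High-Occupancy Permit

(a) years in business 13 < 19; revenue $2,075,000 < $2,425,000; seating 78 < 106 → Compliance Permit required.
(b) is a franchise of a national chain (not: is a worker-owned cooperative); sells secondhand or consigned goods; collects or hauls waste → Commercial License not required.
(c) collects or hauls waste; years in business 13 ≤ 14 → Operating License required.
(d) seating 78 ≥ 70; is a franchise of a national chain → High-Occupancy Permit required.
(e) does not manufacture goods on the premises → Standard License not required.
(f) does not manufacture goods on the premises; sells tobacco products → Municipal Permit not required.
(g) collects or hauls waste → Compliance Registration required.
(h) occupies leased commercial space; seating 78 > 52 → exempt from Operating License.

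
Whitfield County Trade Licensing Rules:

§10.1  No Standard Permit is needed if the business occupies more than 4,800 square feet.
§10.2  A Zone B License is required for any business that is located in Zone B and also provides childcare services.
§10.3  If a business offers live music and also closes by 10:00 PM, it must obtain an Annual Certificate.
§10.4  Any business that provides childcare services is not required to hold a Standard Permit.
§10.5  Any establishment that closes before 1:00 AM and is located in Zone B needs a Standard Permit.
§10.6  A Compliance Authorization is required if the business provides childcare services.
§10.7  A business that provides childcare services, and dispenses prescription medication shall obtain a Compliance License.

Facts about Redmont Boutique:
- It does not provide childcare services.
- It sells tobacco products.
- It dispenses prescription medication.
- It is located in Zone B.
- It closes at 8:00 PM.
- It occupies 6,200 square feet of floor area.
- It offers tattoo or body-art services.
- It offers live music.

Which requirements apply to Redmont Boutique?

§10.1 floor area 6,200 square feet > 4,800 square feet → exempt from Standard Permit.
§10.2 is located in Zone B; does not provide childcare services → Zone B License not required.
§10.3 offers live music; closes 8:00 PM, at/before 10:00 PM → Annual Certificate required.
§10.4 does not provide childcare services → Standard Permit exemption does not apply.
§10.5 closes 8:00 PM, at/before 1:00 AM; is located in Zone B → Standard Permit required.
§10.6 does not provide childcare services → Compliance Authorization not required.
§10.7 does not provide childcare services; dispenses prescription medication → Compliance License not required.

Annual Certificate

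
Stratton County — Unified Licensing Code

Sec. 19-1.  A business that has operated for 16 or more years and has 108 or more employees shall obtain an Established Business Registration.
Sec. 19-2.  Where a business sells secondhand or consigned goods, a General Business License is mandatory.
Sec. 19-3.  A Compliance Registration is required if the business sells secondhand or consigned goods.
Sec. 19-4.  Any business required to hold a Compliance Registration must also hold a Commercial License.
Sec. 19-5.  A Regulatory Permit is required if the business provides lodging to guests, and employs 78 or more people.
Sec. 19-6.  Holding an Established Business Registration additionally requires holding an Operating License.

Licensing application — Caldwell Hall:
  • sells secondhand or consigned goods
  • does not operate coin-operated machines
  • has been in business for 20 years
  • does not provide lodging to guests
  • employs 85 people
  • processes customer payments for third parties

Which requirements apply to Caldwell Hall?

Commercial License, Compliance Registration, General Business License

Sec. 19-1. years in business 20 ≥ 16; employees 85 < 108 → Established Business Registration not required.
Sec. 19-2. sells secondhand or consigned goods → General Business License required.
Sec. 19-3. sells secondhand or consigned goods → Compliance Registration required.
Sec. 19-4. Compliance Registration is required → Commercial License also required.
Sec. 19-5. does not provide lodging to guests; employees 85 ≥ 78 → Regulatory Permit not required.
Sec. 19-6. Established Business Registration is not required → no effect.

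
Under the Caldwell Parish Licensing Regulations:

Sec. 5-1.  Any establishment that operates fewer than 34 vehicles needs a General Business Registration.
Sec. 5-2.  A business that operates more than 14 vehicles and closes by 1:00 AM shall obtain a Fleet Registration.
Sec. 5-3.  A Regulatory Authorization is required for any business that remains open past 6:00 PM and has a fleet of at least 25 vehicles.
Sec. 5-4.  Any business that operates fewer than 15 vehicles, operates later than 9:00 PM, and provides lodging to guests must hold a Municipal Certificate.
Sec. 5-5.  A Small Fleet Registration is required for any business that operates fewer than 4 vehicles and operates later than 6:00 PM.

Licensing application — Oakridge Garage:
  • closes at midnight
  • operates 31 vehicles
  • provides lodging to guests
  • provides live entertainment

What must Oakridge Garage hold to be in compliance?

Fleet Registration, General Business Registration, Regulatory Authorization

Sec. 5-1. vehicles 31 < 34 → General Business Registration required.
Sec. 5-2. vehicles 31 > 14; closes midnight, at/before 1:00 AM → Fleet Registration required.
Sec. 5-3. closes midnight, after 6:00 PM; vehicles 31 ≥ 25 → Regulatory Authorization required.
Sec. 5-4. vehicles 31 ≥ 15; closes midnight, after 9:00 PM; provides lodging to guests → Municipal Certificate not required.
Sec. 5-5. vehicles 31 ≥ 4; closes midnight, after 6:00 PM → Small Fleet Registration not required.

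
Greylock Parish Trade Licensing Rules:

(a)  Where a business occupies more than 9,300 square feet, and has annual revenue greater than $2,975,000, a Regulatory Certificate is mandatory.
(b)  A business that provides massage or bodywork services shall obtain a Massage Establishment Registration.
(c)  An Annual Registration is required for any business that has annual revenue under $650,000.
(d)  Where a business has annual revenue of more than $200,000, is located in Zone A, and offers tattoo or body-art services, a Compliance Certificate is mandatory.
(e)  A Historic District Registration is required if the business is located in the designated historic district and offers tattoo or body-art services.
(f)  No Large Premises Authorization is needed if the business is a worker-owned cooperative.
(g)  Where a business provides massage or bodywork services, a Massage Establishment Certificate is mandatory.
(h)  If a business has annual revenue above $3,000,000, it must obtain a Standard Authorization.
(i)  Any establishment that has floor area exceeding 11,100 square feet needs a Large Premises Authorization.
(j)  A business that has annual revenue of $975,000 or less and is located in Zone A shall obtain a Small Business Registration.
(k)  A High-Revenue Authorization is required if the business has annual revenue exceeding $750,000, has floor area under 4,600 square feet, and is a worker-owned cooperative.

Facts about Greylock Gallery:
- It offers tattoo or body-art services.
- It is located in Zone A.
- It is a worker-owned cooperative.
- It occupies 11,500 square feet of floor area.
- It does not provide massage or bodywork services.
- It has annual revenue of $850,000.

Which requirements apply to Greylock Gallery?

(a) floor area 11,500 square feet > 9,300 square feet; revenue $850,000 ≤ $2,975,000 → Regulatory Certificate not required.
(b) does not provide massage or bodywork services → Massage Establishment Registration not required.
(c) revenue $850,000 ≥ $650,000 → Annual Registration not required.
(d) revenue $850,000 > $200,000; is located in Zone A; offers tattoo or body-art services → Compliance Certificate required.
(e) is located in Zone A (not: is located in the designated historic district); offers tattoo or body-art services → Historic District Registration not required.
(f) is a worker-owned cooperative → exempt from Large Premises Authorization.
(g) does not provide massage or bodywork services → Massage Establishment Certificate not required.
(h) revenue $850,000 ≤ $3,000,000 → Standard Authorization not required.
(i) floor area 11,500 square feet > 11,100 square feet → Large Premises Authorization required.
(j) revenue $850,000 ≤ $975,000; is located in Zone A → Small Business Registration required.
(k) revenue $850,000 > $750,000; floor area 11,500 square feet ≥ 4,600 square feet; is a worker-owned cooperative → High-Revenue Authorization not required.

Compliance Certificate, Small Business Registration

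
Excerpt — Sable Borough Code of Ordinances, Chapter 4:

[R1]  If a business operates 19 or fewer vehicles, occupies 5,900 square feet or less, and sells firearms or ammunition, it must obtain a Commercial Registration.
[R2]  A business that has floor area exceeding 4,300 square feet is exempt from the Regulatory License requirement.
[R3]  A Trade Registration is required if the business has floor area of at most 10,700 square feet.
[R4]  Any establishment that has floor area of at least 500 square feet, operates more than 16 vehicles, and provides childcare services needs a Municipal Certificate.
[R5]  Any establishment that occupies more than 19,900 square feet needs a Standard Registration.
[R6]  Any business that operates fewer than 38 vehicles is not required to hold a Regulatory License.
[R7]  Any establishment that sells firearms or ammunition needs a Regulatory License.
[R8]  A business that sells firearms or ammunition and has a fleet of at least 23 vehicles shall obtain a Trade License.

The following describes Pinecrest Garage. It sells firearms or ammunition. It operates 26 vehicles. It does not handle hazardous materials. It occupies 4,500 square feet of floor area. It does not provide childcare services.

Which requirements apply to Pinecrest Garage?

Trade License, Trade Registration

[R1] vehicles 26 > 19; floor area 4,500 square feet ≤ 5,900 square feet; sells firearms or ammunition → Commercial Registration not required.
[R2] floor area 4,500 square feet > 4,300 square feet → exempt from Regulatory License.
[R3] floor area 4,500 square feet ≤ 10,700 square feet → Trade Registration required.
[R4] floor area 4,500 square feet ≥ 500 square feet; vehicles 26 > 16; does not provide childcare services → Municipal Certificate not required.
[R5] floor area 4,500 square feet ≤ 19,900 square feet → Standard Registration not required.
[R6] vehicles 26 < 38 → exempt from Regulatory License.
[R7] sells firearms or ammunition → Regulatory License required.
[R8] sells firearms or ammunition; vehicles 26 ≥ 23 → Trade License required.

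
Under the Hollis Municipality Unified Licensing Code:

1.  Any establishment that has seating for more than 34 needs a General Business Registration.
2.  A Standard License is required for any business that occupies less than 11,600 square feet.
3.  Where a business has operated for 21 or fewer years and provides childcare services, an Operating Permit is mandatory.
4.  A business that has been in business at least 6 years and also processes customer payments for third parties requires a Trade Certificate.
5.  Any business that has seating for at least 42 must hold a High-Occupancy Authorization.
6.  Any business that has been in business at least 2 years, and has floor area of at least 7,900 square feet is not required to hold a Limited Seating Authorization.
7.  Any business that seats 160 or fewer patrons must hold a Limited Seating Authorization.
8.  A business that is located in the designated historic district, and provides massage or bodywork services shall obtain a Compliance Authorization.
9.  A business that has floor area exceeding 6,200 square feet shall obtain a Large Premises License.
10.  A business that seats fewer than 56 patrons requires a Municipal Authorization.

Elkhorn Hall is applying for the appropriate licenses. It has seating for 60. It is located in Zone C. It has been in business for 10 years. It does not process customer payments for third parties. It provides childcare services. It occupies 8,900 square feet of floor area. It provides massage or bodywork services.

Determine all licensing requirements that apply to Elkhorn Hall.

General Business Registration, High-Occupancy Authorization, Large Premises License, Operating Permit, Standard License

1. seating 60 > 34 → General Business Registration required.
2. floor area 8,900 square feet < 11,600 square feet → Standard License required.
3. years in business 10 ≤ 21; provides childcare services → Operating Permit required.
4. years in business 10 ≥ 6; does not process customer payments for third parties → Trade Certificate not required.
5. seating 60 ≥ 42 → High-Occupancy Authorization required.
6. years in business 10 ≥ 2; floor area 8,900 square feet ≥ 7,900 square feet → exempt from Limited Seating Authorization.
7. seating 60 ≤ 160 → Limited Seating Authorization required.
8. is located in Zone C (not: is located in the designated historic district); provides massage or bodywork services → Compliance Authorization not required.
9. floor area 8,900 square feet > 6,200 square feet → Large Premises License required.
10. seating 60 ≥ 56 → Municipal Authorization not required.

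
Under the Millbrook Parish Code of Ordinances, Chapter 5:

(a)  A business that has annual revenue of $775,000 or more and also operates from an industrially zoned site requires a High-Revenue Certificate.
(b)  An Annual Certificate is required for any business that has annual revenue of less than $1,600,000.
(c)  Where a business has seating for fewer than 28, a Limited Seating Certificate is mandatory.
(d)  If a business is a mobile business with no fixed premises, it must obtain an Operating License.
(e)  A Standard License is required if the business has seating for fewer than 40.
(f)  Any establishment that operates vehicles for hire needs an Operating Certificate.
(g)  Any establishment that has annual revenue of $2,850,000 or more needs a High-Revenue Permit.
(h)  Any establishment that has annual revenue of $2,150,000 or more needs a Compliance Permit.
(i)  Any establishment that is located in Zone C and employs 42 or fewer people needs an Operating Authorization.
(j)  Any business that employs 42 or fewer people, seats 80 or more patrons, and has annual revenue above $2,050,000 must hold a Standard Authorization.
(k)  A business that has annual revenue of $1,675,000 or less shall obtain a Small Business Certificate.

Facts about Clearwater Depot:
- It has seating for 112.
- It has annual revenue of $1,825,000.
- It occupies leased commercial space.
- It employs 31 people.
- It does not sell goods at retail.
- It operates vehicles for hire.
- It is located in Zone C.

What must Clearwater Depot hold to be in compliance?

Operating Authorization, Operating Certificate

(a) revenue $1,825,000 ≥ $775,000; occupies leased commercial space (not: operates from an industrially zoned site) → High-Revenue Certificate not required.
(b) revenue $1,825,000 ≥ $1,600,000 → Annual Certificate not required.
(c) seating 112 ≥ 28 → Limited Seating Certificate not required.
(d) occupies leased commercial space (not: is a mobile business with no fixed premises) → Operating License not required.
(e) seating 112 ≥ 40 → Standard License not required.
(f) operates vehicles for hire → Operating Certificate required.
(g) revenue $1,825,000 < $2,850,000 → High-Revenue Permit not required.
(h) revenue $1,825,000 < $2,150,000 → Compliance Permit not required.
(i) is located in Zone C; employees 31 ≤ 42 → Operating Authorization required.
(j) employees 31 ≤ 42; seating 112 ≥ 80; revenue $1,825,000 ≤ $2,050,000 → Standard Authorization not required.
(k) revenue $1,825,000 > $1,675,000 → Small Business Certificate not required.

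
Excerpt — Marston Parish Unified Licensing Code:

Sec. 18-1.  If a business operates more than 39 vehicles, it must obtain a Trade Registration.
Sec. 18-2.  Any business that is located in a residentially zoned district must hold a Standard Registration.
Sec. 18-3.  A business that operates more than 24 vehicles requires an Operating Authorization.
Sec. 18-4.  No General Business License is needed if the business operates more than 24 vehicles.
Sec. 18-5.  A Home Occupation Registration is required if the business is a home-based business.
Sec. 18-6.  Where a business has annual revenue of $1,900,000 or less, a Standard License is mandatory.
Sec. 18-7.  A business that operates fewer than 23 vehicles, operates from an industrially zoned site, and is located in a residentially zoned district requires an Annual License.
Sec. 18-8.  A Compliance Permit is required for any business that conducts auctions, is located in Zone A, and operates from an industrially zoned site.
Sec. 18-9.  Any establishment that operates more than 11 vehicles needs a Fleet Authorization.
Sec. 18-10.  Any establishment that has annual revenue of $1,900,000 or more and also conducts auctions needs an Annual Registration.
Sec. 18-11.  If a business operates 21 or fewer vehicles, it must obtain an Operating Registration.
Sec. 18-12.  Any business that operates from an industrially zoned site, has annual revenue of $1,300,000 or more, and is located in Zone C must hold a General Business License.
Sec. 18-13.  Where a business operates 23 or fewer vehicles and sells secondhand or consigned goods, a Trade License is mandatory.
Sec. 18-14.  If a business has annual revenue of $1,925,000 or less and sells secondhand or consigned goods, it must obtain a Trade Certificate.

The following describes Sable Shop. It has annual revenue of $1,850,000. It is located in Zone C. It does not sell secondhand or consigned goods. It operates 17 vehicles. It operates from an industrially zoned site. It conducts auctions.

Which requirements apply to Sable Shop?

Sec. 18-1. vehicles 17 ≤ 39 → Trade Registration not required.
Sec. 18-2. is located in Zone C (not: is located in a residentially zoned district) → Standard Registration not required.
Sec. 18-3. vehicles 17 ≤ 24 → Operating Authorization not required.
Sec. 18-4. vehicles 17 ≤ 24 → General Business License exemption does not apply.
Sec. 18-5. operates from an industrially zoned site (not: is a home-based business) → Home Occupation Registration not required.
Sec. 18-6. revenue $1,850,000 ≤ $1,900,000 → Standard License required.
Sec. 18-7. vehicles 17 < 23; operates from an industrially zoned site; is located in Zone C (not: is located in a residentially zoned district) → Annual License not required.
Sec. 18-8. conducts auctions; is located in Zone C (not: is located in Zone A); operates from an industrially zoned site → Compliance Permit not required.
Sec. 18-9. vehicles 17 > 11 → Fleet Authorization required.
Sec. 18-10. revenue $1,850,000 < $1,900,000; conducts auctions → Annual Registration not required.
Sec. 18-11. vehicles 17 ≤ 21 → Operating Registration required.
Sec. 18-12. operates from an industrially zoned site; revenue $1,850,000 ≥ $1,300,000; is located in Zone C → General Business License required.
Sec. 18-13. vehicles 17 ≤ 23; does not sell secondhand or consigned goods → Trade License not required.
Sec. 18-14. revenue $1,850,000 ≤ $1,925,000; does not sell secondhand or consigned goods → Trade Certificate not required.

Fleet Authorization, General Business License, Operating Registration, Standard License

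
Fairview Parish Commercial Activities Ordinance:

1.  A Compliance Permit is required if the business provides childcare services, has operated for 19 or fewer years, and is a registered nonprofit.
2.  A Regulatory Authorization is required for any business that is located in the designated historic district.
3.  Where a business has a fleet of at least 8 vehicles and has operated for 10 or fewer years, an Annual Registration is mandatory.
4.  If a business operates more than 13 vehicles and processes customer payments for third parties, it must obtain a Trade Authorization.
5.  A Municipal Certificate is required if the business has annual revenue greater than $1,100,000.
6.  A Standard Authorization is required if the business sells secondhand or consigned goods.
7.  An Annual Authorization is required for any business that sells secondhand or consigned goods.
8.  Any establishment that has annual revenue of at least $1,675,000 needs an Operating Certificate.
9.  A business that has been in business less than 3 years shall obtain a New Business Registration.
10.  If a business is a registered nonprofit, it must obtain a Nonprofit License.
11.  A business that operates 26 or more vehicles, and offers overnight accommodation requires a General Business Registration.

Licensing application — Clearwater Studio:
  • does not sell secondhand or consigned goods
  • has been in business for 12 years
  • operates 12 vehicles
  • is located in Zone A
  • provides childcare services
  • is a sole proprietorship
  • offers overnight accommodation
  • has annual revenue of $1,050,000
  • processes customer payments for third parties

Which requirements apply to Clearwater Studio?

None

1. provides childcare services; years in business 12 ≤ 19; is a sole proprietorship (not: is a registered nonprofit) → Compliance Permit not required.
2. is located in Zone A (not: is located in the designated historic district) → Regulatory Authorization not required.
3. vehicles 12 ≥ 8; years in business 12 > 10 → Annual Registration not required.
4. vehicles 12 ≤ 13; processes customer payments for third parties → Trade Authorization not required.
5. revenue $1,050,000 ≤ $1,100,000 → Municipal Certificate not required.
6. does not sell secondhand or consigned goods → Standard Authorization not required.
7. does not sell secondhand or consigned goods → Annual Authorization not required.
8. revenue $1,050,000 < $1,675,000 → Operating Certificate not required.
9. years in business 12 ≥ 3 → New Business Registration not required.
10. is a sole proprietorship (not: is a registered nonprofit) → Nonprofit License not required.
11. vehicles 12 < 26; offers overnight accommodation → General Business Registration not required.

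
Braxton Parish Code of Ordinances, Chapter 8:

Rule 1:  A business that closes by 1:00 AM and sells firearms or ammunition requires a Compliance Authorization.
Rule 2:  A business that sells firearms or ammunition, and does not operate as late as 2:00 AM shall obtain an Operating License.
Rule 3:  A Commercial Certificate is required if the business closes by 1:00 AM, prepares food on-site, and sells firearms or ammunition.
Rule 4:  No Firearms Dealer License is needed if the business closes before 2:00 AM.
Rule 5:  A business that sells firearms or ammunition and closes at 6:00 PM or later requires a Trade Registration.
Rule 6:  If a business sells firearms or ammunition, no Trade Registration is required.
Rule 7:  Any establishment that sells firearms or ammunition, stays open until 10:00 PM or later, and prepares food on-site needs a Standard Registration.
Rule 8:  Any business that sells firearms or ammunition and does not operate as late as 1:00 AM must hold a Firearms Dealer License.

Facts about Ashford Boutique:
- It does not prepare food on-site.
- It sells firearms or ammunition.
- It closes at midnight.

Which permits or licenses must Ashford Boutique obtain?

Rule 1: closes midnight, at/before 1:00 AM; sells firearms or ammunition → Compliance Authorization required.
Rule 2: sells firearms or ammunition; closes midnight, at/before 2:00 AM → Operating License required.
Rule 3: closes midnight, at/before 1:00 AM; does not prepare food on-site; sells firearms or ammunition → Commercial Certificate not required.
Rule 4: closes midnight, at/before 2:00 AM → exempt from Firearms Dealer License.
Rule 5: sells firearms or ammunition; closes midnight, after 6:00 PM → Trade Registration required.
Rule 6: sells firearms or ammunition → exempt from Trade Registration.
Rule 7: sells firearms or ammunition; closes midnight, after 10:00 PM; does not prepare food on-site → Standard Registration not required.
Rule 8: sells firearms or ammunition; closes midnight, at/before 1:00 AM → Firearms Dealer License required.

Compliance Authorization, Operating License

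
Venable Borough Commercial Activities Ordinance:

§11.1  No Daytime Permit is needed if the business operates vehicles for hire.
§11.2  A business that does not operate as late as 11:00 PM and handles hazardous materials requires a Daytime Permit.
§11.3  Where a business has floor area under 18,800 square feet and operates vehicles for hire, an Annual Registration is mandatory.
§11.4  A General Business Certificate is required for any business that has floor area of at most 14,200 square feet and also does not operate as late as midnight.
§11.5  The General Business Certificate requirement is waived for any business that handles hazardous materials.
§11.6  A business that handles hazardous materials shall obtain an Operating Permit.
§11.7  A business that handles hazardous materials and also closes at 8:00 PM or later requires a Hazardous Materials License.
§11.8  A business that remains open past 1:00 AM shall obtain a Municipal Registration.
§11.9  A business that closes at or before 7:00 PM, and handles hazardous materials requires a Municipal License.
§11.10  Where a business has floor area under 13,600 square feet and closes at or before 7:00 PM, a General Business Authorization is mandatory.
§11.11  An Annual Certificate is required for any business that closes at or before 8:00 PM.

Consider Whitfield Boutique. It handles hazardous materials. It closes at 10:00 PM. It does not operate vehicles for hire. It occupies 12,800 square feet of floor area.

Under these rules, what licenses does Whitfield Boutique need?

§11.1 does not operate vehicles for hire → Daytime Permit exemption does not apply.
§11.2 closes 10:00 PM, at/before 11:00 PM; handles hazardous materials → Daytime Permit required.
§11.3 floor area 12,800 square feet < 18,800 square feet; does not operate vehicles for hire → Annual Registration not required.
§11.4 floor area 12,800 square feet ≤ 14,200 square feet; closes 10:00 PM, at/before midnight → General Business Certificate required.
§11.5 handles hazardous materials → exempt from General Business Certificate.
§11.6 handles hazardous materials → Operating Permit required.
§11.7 handles hazardous materials; closes 10:00 PM, after 8:00 PM → Hazardous Materials License required.
§11.8 closes 10:00 PM, at/before 1:00 AM → Municipal Registration not required.
§11.9 closes 10:00 PM, after 7:00 PM; handles hazardous materials → Municipal License not required.
§11.10 floor area 12,800 square feet < 13,600 square feet; closes 10:00 PM, after 7:00 PM → General Business Authorization not required.
§11.11 closes 10:00 PM, after 8:00 PM → Annual Certificate not required.

Daytime Permit, Hazardous Materials License, Operating Permit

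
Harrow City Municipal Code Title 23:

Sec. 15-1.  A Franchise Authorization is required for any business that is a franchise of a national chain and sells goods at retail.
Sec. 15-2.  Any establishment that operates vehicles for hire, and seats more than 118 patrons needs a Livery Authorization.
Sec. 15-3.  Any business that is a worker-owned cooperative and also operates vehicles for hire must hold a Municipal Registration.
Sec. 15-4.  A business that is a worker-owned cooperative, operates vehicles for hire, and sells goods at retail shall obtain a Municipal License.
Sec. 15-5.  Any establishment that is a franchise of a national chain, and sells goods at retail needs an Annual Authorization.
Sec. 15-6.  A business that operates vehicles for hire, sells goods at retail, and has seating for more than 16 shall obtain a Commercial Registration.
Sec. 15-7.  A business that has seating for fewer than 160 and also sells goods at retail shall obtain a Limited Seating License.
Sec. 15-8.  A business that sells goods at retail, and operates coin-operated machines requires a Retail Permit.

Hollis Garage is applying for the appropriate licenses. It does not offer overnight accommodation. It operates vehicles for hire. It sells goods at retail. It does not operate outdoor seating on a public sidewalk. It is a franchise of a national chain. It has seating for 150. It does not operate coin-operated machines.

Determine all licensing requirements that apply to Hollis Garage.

Annual Authorization, Commercial Registration, Franchise Authorization, Limited Seating License, Livery Authorization

Sec. 15-1. is a franchise of a national chain; sells goods at retail → Franchise Authorization required.
Sec. 15-2. operates vehicles for hire; seating 150 > 118 → Livery Authorization required.
Sec. 15-3. is a franchise of a national chain (not: is a worker-owned cooperative); operates vehicles for hire → Municipal Registration not required.
Sec. 15-4. is a franchise of a national chain (not: is a worker-owned cooperative); operates vehicles for hire; sells goods at retail → Municipal License not required.
Sec. 15-5. is a franchise of a national chain; sells goods at retail → Annual Authorization required.
Sec. 15-6. operates vehicles for hire; sells goods at retail; seating 150 > 16 → Commercial Registration required.
Sec. 15-7. seating 150 < 160; sells goods at retail → Limited Seating License required.
Sec. 15-8. sells goods at retail; does not operate coin-operated machines → Retail Permit not required.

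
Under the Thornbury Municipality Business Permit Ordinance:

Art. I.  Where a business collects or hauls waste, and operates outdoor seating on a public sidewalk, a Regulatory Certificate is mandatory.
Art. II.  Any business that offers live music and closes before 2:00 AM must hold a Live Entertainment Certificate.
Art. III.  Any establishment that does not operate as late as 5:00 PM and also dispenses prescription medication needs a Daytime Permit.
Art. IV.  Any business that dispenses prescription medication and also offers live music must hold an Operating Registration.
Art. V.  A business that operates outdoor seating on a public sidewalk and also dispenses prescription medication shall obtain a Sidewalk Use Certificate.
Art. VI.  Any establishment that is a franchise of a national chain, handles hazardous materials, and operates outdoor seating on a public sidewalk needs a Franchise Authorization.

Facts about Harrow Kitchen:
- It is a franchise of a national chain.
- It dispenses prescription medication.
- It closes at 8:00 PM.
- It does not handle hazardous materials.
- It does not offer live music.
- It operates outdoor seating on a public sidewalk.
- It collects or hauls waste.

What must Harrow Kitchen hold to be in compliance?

Regulatory Certificate, Sidewalk Use Certificate

Art. I. collects or hauls waste; operates outdoor seating on a public sidewalk → Regulatory Certificate required.
Art. II. does not offer live music; closes 8:00 PM, at/before 2:00 AM → Live Entertainment Certificate not required.
Art. III. closes 8:00 PM, after 5:00 PM; dispenses prescription medication → Daytime Permit not required.
Art. IV. dispenses prescription medication; does not offer live music → Operating Registration not required.
Art. V. operates outdoor seating on a public sidewalk; dispenses prescription medication → Sidewalk Use Certificate required.
Art. VI. is a franchise of a national chain; does not handle hazardous materials; operates outdoor seating on a public sidewalk → Franchise Authorization not required.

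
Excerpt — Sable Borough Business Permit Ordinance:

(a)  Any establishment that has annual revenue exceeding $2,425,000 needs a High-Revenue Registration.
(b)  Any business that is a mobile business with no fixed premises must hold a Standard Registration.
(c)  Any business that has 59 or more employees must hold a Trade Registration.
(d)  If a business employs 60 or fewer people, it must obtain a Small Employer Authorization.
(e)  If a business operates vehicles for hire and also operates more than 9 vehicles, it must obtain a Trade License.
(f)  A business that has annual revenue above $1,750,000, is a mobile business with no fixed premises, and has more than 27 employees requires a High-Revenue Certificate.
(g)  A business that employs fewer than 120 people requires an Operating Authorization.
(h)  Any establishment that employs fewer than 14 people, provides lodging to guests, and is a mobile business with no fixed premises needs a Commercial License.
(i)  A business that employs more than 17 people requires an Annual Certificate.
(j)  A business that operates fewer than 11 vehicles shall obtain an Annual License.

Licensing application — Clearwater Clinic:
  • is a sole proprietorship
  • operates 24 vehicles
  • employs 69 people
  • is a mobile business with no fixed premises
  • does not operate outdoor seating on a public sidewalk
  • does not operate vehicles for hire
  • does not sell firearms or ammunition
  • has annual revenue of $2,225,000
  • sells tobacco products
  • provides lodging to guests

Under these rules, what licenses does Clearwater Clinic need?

Annual Certificate, High-Revenue Certificate, Operating Authorization, Standard Registration, Trade Registration

(a) revenue $2,225,000 ≤ $2,425,000 → High-Revenue Registration not required.
(b) is a mobile business with no fixed premises → Standard Registration required.
(c) employees 69 ≥ 59 → Trade Registration required.
(d) employees 69 > 60 → Small Employer Authorization not required.
(e) does not operate vehicles for hire; vehicles 24 > 9 → Trade License not required.
(f) revenue $2,225,000 > $1,750,000; is a mobile business with no fixed premises; employees 69 > 27 → High-Revenue Certificate required.
(g) employees 69 < 120 → Operating Authorization required.
(h) employees 69 ≥ 14; provides lodging to guests; is a mobile business with no fixed premises → Commercial License not required.
(i) employees 69 > 17 → Annual Certificate required.
(j) vehicles 24 ≥ 11 → Annual License not required.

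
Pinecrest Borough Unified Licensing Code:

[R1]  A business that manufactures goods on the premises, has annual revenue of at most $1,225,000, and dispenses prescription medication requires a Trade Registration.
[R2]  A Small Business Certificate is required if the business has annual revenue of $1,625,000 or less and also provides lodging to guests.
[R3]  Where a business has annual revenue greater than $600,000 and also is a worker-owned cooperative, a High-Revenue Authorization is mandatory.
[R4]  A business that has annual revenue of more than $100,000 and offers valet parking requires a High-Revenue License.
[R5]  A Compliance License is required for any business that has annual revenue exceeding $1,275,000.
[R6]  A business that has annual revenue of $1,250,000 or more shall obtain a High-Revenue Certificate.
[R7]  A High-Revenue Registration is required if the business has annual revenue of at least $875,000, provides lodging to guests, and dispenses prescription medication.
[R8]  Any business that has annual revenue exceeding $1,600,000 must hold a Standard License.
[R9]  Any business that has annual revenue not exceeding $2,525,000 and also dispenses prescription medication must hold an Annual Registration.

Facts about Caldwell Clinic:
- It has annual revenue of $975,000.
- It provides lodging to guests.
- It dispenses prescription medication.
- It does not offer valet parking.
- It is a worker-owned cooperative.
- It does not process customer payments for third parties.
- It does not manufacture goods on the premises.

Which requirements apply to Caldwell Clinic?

[R1] does not manufacture goods on the premises; revenue $975,000 ≤ $1,225,000; dispenses prescription medication → Trade Registration not required.
[R2] revenue $975,000 ≤ $1,625,000; provides lodging to guests → Small Business Certificate required.
[R3] revenue $975,000 > $600,000; is a worker-owned cooperative → High-Revenue Authorization required.
[R4] revenue $975,000 > $100,000; does not offer valet parking → High-Revenue License not required.
[R5] revenue $975,000 ≤ $1,275,000 → Compliance License not required.
[R6] revenue $975,000 < $1,250,000 → High-Revenue Certificate not required.
[R7] revenue $975,000 ≥ $875,000; provides lodging to guests; dispenses prescription medication → High-Revenue Registration required.
[R8] revenue $975,000 ≤ $1,600,000 → Standard License not required.
[R9] revenue $975,000 ≤ $2,525,000; dispenses prescription medication → Annual Registration required.

Annual Registration, High-Revenue Authorization, High-Revenue Registration, Small Business Certificate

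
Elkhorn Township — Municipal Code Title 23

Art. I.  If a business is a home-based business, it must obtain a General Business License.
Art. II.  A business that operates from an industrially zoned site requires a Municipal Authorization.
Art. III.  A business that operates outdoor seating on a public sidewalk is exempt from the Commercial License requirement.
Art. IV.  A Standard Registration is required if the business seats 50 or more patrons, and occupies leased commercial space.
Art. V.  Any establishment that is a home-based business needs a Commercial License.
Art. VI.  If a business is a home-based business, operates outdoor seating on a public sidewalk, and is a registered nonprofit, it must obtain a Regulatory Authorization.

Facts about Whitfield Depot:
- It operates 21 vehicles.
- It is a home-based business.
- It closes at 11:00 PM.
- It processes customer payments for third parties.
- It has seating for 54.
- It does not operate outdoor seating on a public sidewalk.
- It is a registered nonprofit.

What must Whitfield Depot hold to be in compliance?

Commercial License, General Business License

Art. I. is a home-based business → General Business License required.
Art. II. is a home-based business (not: operates from an industrially zoned site) → Municipal Authorization not required.
Art. III. does not operate outdoor seating on a public sidewalk → Commercial License exemption does not apply.
Art. IV. seating 54 ≥ 50; is a home-based business (not: occupies leased commercial space) → Standard Registration not required.
Art. V. is a home-based business → Commercial License required.
Art. VI. is a home-based business; does not operate outdoor seating on a public sidewalk; is a registered nonprofit → Regulatory Authorization not required.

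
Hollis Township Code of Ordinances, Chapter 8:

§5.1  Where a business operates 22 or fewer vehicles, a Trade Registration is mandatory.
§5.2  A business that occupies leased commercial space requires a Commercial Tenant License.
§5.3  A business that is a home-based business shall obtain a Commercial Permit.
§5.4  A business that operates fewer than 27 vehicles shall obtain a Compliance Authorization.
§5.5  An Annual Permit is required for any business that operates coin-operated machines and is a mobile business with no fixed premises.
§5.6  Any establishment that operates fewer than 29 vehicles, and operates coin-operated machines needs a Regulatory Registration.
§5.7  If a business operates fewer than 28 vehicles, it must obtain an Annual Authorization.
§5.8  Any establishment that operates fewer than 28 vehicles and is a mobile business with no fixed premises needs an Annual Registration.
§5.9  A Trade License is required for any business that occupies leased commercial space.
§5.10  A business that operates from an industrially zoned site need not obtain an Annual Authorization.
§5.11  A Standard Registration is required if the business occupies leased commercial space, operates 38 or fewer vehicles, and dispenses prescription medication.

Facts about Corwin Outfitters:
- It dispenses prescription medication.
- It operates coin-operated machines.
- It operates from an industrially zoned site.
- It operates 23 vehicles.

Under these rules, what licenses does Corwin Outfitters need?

Compliance Authorization, Regulatory Registration

§5.1 vehicles 23 > 22 → Trade Registration not required.
§5.2 operates from an industrially zoned site (not: occupies leased commercial space) → Commercial Tenant License not required.
§5.3 operates from an industrially zoned site (not: is a home-based business) → Commercial Permit not required.
§5.4 vehicles 23 < 27 → Compliance Authorization required.
§5.5 operates coin-operated machines; operates from an industrially zoned site (not: is a mobile business with no fixed premises) → Annual Permit not required.
§5.6 vehicles 23 < 29; operates coin-operated machines → Regulatory Registration required.
§5.7 vehicles 23 < 28 → Annual Authorization required.
§5.8 vehicles 23 < 28; operates from an industrially zoned site (not: is a mobile business with no fixed premises) → Annual Registration not required.
§5.9 operates from an industrially zoned site (not: occupies leased commercial space) → Trade License not required.
§5.10 operates from an industrially zoned site → exempt from Annual Authorization.
§5.11 operates from an industrially zoned site (not: occupies leased commercial space); vehicles 23 ≤ 38; dispenses prescription medication → Standard Registration not required.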